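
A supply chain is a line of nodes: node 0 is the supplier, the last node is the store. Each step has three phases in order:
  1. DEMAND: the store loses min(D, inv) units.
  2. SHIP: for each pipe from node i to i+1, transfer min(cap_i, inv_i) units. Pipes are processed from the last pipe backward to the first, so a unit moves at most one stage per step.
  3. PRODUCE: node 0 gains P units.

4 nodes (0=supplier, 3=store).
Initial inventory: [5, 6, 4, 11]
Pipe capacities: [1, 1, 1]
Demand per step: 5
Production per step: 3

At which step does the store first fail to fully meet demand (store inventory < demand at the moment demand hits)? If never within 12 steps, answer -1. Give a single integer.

Step 1: demand=5,sold=5 ship[2->3]=1 ship[1->2]=1 ship[0->1]=1 prod=3 -> [7 6 4 7]
Step 2: demand=5,sold=5 ship[2->3]=1 ship[1->2]=1 ship[0->1]=1 prod=3 -> [9 6 4 3]
Step 3: demand=5,sold=3 ship[2->3]=1 ship[1->2]=1 ship[0->1]=1 prod=3 -> [11 6 4 1]
Step 4: demand=5,sold=1 ship[2->3]=1 ship[1->2]=1 ship[0->1]=1 prod=3 -> [13 6 4 1]
Step 5: demand=5,sold=1 ship[2->3]=1 ship[1->2]=1 ship[0->1]=1 prod=3 -> [15 6 4 1]
Step 6: demand=5,sold=1 ship[2->3]=1 ship[1->2]=1 ship[0->1]=1 prod=3 -> [17 6 4 1]
Step 7: demand=5,sold=1 ship[2->3]=1 ship[1->2]=1 ship[0->1]=1 prod=3 -> [19 6 4 1]
Step 8: demand=5,sold=1 ship[2->3]=1 ship[1->2]=1 ship[0->1]=1 prod=3 -> [21 6 4 1]
Step 9: demand=5,sold=1 ship[2->3]=1 ship[1->2]=1 ship[0->1]=1 prod=3 -> [23 6 4 1]
Step 10: demand=5,sold=1 ship[2->3]=1 ship[1->2]=1 ship[0->1]=1 prod=3 -> [25 6 4 1]
Step 11: demand=5,sold=1 ship[2->3]=1 ship[1->2]=1 ship[0->1]=1 prod=3 -> [27 6 4 1]
Step 12: demand=5,sold=1 ship[2->3]=1 ship[1->2]=1 ship[0->1]=1 prod=3 -> [29 6 4 1]
First stockout at step 3

3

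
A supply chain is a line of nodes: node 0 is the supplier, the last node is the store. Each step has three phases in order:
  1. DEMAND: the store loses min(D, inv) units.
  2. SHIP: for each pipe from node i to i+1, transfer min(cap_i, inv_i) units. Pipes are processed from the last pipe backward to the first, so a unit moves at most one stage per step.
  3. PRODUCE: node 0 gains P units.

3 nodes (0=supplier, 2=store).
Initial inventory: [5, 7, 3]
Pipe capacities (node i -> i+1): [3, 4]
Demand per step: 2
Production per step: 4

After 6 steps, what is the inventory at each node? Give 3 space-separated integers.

Step 1: demand=2,sold=2 ship[1->2]=4 ship[0->1]=3 prod=4 -> inv=[6 6 5]
Step 2: demand=2,sold=2 ship[1->2]=4 ship[0->1]=3 prod=4 -> inv=[7 5 7]
Step 3: demand=2,sold=2 ship[1->2]=4 ship[0->1]=3 prod=4 -> inv=[8 4 9]
Step 4: demand=2,sold=2 ship[1->2]=4 ship[0->1]=3 prod=4 -> inv=[9 3 11]
Step 5: demand=2,sold=2 ship[1->2]=3 ship[0->1]=3 prod=4 -> inv=[10 3 12]
Step 6: demand=2,sold=2 ship[1->2]=3 ship[0->1]=3 prod=4 -> inv=[11 3 13]

11 3 13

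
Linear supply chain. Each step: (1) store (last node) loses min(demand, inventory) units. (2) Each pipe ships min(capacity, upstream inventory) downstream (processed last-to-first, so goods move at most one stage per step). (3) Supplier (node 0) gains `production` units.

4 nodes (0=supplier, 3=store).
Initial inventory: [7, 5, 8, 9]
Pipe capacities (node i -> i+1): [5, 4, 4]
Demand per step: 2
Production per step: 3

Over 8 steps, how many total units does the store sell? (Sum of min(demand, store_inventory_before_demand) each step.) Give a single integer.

Step 1: sold=2 (running total=2) -> [5 6 8 11]
Step 2: sold=2 (running total=4) -> [3 7 8 13]
Step 3: sold=2 (running total=6) -> [3 6 8 15]
Step 4: sold=2 (running total=8) -> [3 5 8 17]
Step 5: sold=2 (running total=10) -> [3 4 8 19]
Step 6: sold=2 (running total=12) -> [3 3 8 21]
Step 7: sold=2 (running total=14) -> [3 3 7 23]
Step 8: sold=2 (running total=16) -> [3 3 6 25]

Answer: 16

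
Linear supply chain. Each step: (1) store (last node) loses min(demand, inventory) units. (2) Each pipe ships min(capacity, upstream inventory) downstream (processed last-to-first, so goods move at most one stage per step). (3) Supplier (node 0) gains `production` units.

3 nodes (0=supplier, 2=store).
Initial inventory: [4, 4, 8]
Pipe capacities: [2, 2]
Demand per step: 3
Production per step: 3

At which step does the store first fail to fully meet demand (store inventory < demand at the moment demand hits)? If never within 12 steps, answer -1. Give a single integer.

Step 1: demand=3,sold=3 ship[1->2]=2 ship[0->1]=2 prod=3 -> [5 4 7]
Step 2: demand=3,sold=3 ship[1->2]=2 ship[0->1]=2 prod=3 -> [6 4 6]
Step 3: demand=3,sold=3 ship[1->2]=2 ship[0->1]=2 prod=3 -> [7 4 5]
Step 4: demand=3,sold=3 ship[1->2]=2 ship[0->1]=2 prod=3 -> [8 4 4]
Step 5: demand=3,sold=3 ship[1->2]=2 ship[0->1]=2 prod=3 -> [9 4 3]
Step 6: demand=3,sold=3 ship[1->2]=2 ship[0->1]=2 prod=3 -> [10 4 2]
Step 7: demand=3,sold=2 ship[1->2]=2 ship[0->1]=2 prod=3 -> [11 4 2]
Step 8: demand=3,sold=2 ship[1->2]=2 ship[0->1]=2 prod=3 -> [12 4 2]
Step 9: demand=3,sold=2 ship[1->2]=2 ship[0->1]=2 prod=3 -> [13 4 2]
Step 10: demand=3,sold=2 ship[1->2]=2 ship[0->1]=2 prod=3 -> [14 4 2]
Step 11: demand=3,sold=2 ship[1->2]=2 ship[0->1]=2 prod=3 -> [15 4 2]
Step 12: demand=3,sold=2 ship[1->2]=2 ship[0->1]=2 prod=3 -> [16 4 2]
First stockout at step 7

7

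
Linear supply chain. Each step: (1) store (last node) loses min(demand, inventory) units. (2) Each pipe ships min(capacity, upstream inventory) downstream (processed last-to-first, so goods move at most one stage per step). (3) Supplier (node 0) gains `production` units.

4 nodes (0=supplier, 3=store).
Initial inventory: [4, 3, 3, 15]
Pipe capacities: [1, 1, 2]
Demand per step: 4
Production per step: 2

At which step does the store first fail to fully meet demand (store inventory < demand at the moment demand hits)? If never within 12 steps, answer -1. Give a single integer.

Step 1: demand=4,sold=4 ship[2->3]=2 ship[1->2]=1 ship[0->1]=1 prod=2 -> [5 3 2 13]
Step 2: demand=4,sold=4 ship[2->3]=2 ship[1->2]=1 ship[0->1]=1 prod=2 -> [6 3 1 11]
Step 3: demand=4,sold=4 ship[2->3]=1 ship[1->2]=1 ship[0->1]=1 prod=2 -> [7 3 1 8]
Step 4: demand=4,sold=4 ship[2->3]=1 ship[1->2]=1 ship[0->1]=1 prod=2 -> [8 3 1 5]
Step 5: demand=4,sold=4 ship[2->3]=1 ship[1->2]=1 ship[0->1]=1 prod=2 -> [9 3 1 2]
Step 6: demand=4,sold=2 ship[2->3]=1 ship[1->2]=1 ship[0->1]=1 prod=2 -> [10 3 1 1]
Step 7: demand=4,sold=1 ship[2->3]=1 ship[1->2]=1 ship[0->1]=1 prod=2 -> [11 3 1 1]
Step 8: demand=4,sold=1 ship[2->3]=1 ship[1->2]=1 ship[0->1]=1 prod=2 -> [12 3 1 1]
Step 9: demand=4,sold=1 ship[2->3]=1 ship[1->2]=1 ship[0->1]=1 prod=2 -> [13 3 1 1]
Step 10: demand=4,sold=1 ship[2->3]=1 ship[1->2]=1 ship[0->1]=1 prod=2 -> [14 3 1 1]
Step 11: demand=4,sold=1 ship[2->3]=1 ship[1->2]=1 ship[0->1]=1 prod=2 -> [15 3 1 1]
Step 12: demand=4,sold=1 ship[2->3]=1 ship[1->2]=1 ship[0->1]=1 prod=2 -> [16 3 1 1]
First stockout at step 6

6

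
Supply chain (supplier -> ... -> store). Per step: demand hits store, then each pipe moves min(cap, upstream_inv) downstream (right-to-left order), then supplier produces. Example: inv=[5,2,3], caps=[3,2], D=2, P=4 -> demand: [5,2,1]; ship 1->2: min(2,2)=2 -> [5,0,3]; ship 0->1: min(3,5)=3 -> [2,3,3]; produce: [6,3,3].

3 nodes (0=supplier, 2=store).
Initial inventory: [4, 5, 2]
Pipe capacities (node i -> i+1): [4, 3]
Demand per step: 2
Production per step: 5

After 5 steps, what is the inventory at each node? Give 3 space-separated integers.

Step 1: demand=2,sold=2 ship[1->2]=3 ship[0->1]=4 prod=5 -> inv=[5 6 3]
Step 2: demand=2,sold=2 ship[1->2]=3 ship[0->1]=4 prod=5 -> inv=[6 7 4]
Step 3: demand=2,sold=2 ship[1->2]=3 ship[0->1]=4 prod=5 -> inv=[7 8 5]
Step 4: demand=2,sold=2 ship[1->2]=3 ship[0->1]=4 prod=5 -> inv=[8 9 6]
Step 5: demand=2,sold=2 ship[1->2]=3 ship[0->1]=4 prod=5 -> inv=[9 10 7]

9 10 7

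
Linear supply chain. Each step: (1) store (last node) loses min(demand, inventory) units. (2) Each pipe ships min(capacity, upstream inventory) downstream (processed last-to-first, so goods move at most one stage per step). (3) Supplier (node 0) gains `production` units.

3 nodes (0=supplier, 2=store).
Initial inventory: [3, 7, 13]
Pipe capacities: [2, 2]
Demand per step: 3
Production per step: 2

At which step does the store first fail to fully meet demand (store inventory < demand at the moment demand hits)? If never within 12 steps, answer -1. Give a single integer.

Step 1: demand=3,sold=3 ship[1->2]=2 ship[0->1]=2 prod=2 -> [3 7 12]
Step 2: demand=3,sold=3 ship[1->2]=2 ship[0->1]=2 prod=2 -> [3 7 11]
Step 3: demand=3,sold=3 ship[1->2]=2 ship[0->1]=2 prod=2 -> [3 7 10]
Step 4: demand=3,sold=3 ship[1->2]=2 ship[0->1]=2 prod=2 -> [3 7 9]
Step 5: demand=3,sold=3 ship[1->2]=2 ship[0->1]=2 prod=2 -> [3 7 8]
Step 6: demand=3,sold=3 ship[1->2]=2 ship[0->1]=2 prod=2 -> [3 7 7]
Step 7: demand=3,sold=3 ship[1->2]=2 ship[0->1]=2 prod=2 -> [3 7 6]
Step 8: demand=3,sold=3 ship[1->2]=2 ship[0->1]=2 prod=2 -> [3 7 5]
Step 9: demand=3,sold=3 ship[1->2]=2 ship[0->1]=2 prod=2 -> [3 7 4]
Step 10: demand=3,sold=3 ship[1->2]=2 ship[0->1]=2 prod=2 -> [3 7 3]
Step 11: demand=3,sold=3 ship[1->2]=2 ship[0->1]=2 prod=2 -> [3 7 2]
Step 12: demand=3,sold=2 ship[1->2]=2 ship[0->1]=2 prod=2 -> [3 7 2]
First stockout at step 12

12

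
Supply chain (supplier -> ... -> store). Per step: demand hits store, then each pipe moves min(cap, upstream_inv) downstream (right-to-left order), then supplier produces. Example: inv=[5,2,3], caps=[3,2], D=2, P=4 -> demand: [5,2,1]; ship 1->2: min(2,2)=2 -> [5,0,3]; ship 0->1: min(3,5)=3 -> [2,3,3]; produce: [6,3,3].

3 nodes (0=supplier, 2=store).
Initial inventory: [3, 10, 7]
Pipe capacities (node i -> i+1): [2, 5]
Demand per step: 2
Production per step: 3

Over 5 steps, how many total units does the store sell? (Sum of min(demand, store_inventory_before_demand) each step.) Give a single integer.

Answer: 10

Derivation:
Step 1: sold=2 (running total=2) -> [4 7 10]
Step 2: sold=2 (running total=4) -> [5 4 13]
Step 3: sold=2 (running total=6) -> [6 2 15]
Step 4: sold=2 (running total=8) -> [7 2 15]
Step 5: sold=2 (running total=10) -> [8 2 15]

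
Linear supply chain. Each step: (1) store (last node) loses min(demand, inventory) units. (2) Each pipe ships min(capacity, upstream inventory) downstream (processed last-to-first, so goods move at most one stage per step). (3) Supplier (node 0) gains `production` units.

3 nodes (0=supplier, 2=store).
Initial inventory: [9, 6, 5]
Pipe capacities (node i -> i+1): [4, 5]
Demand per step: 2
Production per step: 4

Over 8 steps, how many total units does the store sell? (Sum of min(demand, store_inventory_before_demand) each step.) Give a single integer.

Step 1: sold=2 (running total=2) -> [9 5 8]
Step 2: sold=2 (running total=4) -> [9 4 11]
Step 3: sold=2 (running total=6) -> [9 4 13]
Step 4: sold=2 (running total=8) -> [9 4 15]
Step 5: sold=2 (running total=10) -> [9 4 17]
Step 6: sold=2 (running total=12) -> [9 4 19]
Step 7: sold=2 (running total=14) -> [9 4 21]
Step 8: sold=2 (running total=16) -> [9 4 23]

Answer: 16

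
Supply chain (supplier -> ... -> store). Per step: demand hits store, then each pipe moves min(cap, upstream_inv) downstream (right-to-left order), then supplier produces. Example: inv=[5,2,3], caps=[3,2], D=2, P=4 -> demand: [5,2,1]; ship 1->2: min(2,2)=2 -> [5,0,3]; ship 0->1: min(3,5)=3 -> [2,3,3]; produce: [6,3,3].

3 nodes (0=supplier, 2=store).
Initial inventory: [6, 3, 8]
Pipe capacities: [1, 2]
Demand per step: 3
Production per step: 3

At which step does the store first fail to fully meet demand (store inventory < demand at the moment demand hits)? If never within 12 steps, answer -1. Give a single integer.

Step 1: demand=3,sold=3 ship[1->2]=2 ship[0->1]=1 prod=3 -> [8 2 7]
Step 2: demand=3,sold=3 ship[1->2]=2 ship[0->1]=1 prod=3 -> [10 1 6]
Step 3: demand=3,sold=3 ship[1->2]=1 ship[0->1]=1 prod=3 -> [12 1 4]
Step 4: demand=3,sold=3 ship[1->2]=1 ship[0->1]=1 prod=3 -> [14 1 2]
Step 5: demand=3,sold=2 ship[1->2]=1 ship[0->1]=1 prod=3 -> [16 1 1]
Step 6: demand=3,sold=1 ship[1->2]=1 ship[0->1]=1 prod=3 -> [18 1 1]
Step 7: demand=3,sold=1 ship[1->2]=1 ship[0->1]=1 prod=3 -> [20 1 1]
Step 8: demand=3,sold=1 ship[1->2]=1 ship[0->1]=1 prod=3 -> [22 1 1]
Step 9: demand=3,sold=1 ship[1->2]=1 ship[0->1]=1 prod=3 -> [24 1 1]
Step 10: demand=3,sold=1 ship[1->2]=1 ship[0->1]=1 prod=3 -> [26 1 1]
Step 11: demand=3,sold=1 ship[1->2]=1 ship[0->1]=1 prod=3 -> [28 1 1]
Step 12: demand=3,sold=1 ship[1->2]=1 ship[0->1]=1 prod=3 -> [30 1 1]
First stockout at step 5

5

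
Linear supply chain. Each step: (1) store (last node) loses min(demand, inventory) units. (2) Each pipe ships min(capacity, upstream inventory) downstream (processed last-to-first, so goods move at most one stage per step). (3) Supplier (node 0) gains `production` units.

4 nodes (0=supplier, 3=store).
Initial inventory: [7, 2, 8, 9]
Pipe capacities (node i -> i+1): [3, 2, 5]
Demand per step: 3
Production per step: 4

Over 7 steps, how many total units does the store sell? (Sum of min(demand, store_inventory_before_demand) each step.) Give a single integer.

Step 1: sold=3 (running total=3) -> [8 3 5 11]
Step 2: sold=3 (running total=6) -> [9 4 2 13]
Step 3: sold=3 (running total=9) -> [10 5 2 12]
Step 4: sold=3 (running total=12) -> [11 6 2 11]
Step 5: sold=3 (running total=15) -> [12 7 2 10]
Step 6: sold=3 (running total=18) -> [13 8 2 9]
Step 7: sold=3 (running total=21) -> [14 9 2 8]

Answer: 21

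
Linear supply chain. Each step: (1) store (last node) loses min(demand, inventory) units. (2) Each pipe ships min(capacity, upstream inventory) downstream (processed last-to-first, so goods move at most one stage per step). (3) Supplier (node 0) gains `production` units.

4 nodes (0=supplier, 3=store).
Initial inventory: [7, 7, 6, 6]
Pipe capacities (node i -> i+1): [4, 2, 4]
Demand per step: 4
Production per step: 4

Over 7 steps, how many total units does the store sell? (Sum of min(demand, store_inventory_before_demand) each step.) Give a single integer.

Step 1: sold=4 (running total=4) -> [7 9 4 6]
Step 2: sold=4 (running total=8) -> [7 11 2 6]
Step 3: sold=4 (running total=12) -> [7 13 2 4]
Step 4: sold=4 (running total=16) -> [7 15 2 2]
Step 5: sold=2 (running total=18) -> [7 17 2 2]
Step 6: sold=2 (running total=20) -> [7 19 2 2]
Step 7: sold=2 (running total=22) -> [7 21 2 2]

Answer: 22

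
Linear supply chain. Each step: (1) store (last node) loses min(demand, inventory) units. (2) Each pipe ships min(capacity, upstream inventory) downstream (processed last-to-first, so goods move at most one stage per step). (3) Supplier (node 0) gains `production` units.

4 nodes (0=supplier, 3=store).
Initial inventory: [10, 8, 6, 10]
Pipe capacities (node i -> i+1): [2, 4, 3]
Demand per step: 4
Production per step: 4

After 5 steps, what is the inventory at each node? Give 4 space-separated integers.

Step 1: demand=4,sold=4 ship[2->3]=3 ship[1->2]=4 ship[0->1]=2 prod=4 -> inv=[12 6 7 9]
Step 2: demand=4,sold=4 ship[2->3]=3 ship[1->2]=4 ship[0->1]=2 prod=4 -> inv=[14 4 8 8]
Step 3: demand=4,sold=4 ship[2->3]=3 ship[1->2]=4 ship[0->1]=2 prod=4 -> inv=[16 2 9 7]
Step 4: demand=4,sold=4 ship[2->3]=3 ship[1->2]=2 ship[0->1]=2 prod=4 -> inv=[18 2 8 6]
Step 5: demand=4,sold=4 ship[2->3]=3 ship[1->2]=2 ship[0->1]=2 prod=4 -> inv=[20 2 7 5]

20 2 7 5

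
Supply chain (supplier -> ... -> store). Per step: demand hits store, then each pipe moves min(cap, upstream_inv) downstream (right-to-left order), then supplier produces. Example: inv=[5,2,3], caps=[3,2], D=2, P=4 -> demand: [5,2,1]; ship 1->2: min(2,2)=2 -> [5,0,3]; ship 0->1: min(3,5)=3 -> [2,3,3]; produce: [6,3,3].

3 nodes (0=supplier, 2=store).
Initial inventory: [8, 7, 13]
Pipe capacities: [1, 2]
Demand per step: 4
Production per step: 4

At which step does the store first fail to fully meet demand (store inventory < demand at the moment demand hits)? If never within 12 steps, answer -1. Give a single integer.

Step 1: demand=4,sold=4 ship[1->2]=2 ship[0->1]=1 prod=4 -> [11 6 11]
Step 2: demand=4,sold=4 ship[1->2]=2 ship[0->1]=1 prod=4 -> [14 5 9]
Step 3: demand=4,sold=4 ship[1->2]=2 ship[0->1]=1 prod=4 -> [17 4 7]
Step 4: demand=4,sold=4 ship[1->2]=2 ship[0->1]=1 prod=4 -> [20 3 5]
Step 5: demand=4,sold=4 ship[1->2]=2 ship[0->1]=1 prod=4 -> [23 2 3]
Step 6: demand=4,sold=3 ship[1->2]=2 ship[0->1]=1 prod=4 -> [26 1 2]
Step 7: demand=4,sold=2 ship[1->2]=1 ship[0->1]=1 prod=4 -> [29 1 1]
Step 8: demand=4,sold=1 ship[1->2]=1 ship[0->1]=1 prod=4 -> [32 1 1]
Step 9: demand=4,sold=1 ship[1->2]=1 ship[0->1]=1 prod=4 -> [35 1 1]
Step 10: demand=4,sold=1 ship[1->2]=1 ship[0->1]=1 prod=4 -> [38 1 1]
Step 11: demand=4,sold=1 ship[1->2]=1 ship[0->1]=1 prod=4 -> [41 1 1]
Step 12: demand=4,sold=1 ship[1->2]=1 ship[0->1]=1 prod=4 -> [44 1 1]
First stockout at step 6

6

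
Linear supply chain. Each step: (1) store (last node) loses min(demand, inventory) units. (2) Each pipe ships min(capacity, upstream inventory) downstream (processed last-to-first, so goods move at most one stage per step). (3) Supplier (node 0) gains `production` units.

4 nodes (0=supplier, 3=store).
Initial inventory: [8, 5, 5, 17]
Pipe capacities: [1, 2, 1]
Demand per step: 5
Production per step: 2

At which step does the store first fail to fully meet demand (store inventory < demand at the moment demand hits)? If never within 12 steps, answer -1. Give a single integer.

Step 1: demand=5,sold=5 ship[2->3]=1 ship[1->2]=2 ship[0->1]=1 prod=2 -> [9 4 6 13]
Step 2: demand=5,sold=5 ship[2->3]=1 ship[1->2]=2 ship[0->1]=1 prod=2 -> [10 3 7 9]
Step 3: demand=5,sold=5 ship[2->3]=1 ship[1->2]=2 ship[0->1]=1 prod=2 -> [11 2 8 5]
Step 4: demand=5,sold=5 ship[2->3]=1 ship[1->2]=2 ship[0->1]=1 prod=2 -> [12 1 9 1]
Step 5: demand=5,sold=1 ship[2->3]=1 ship[1->2]=1 ship[0->1]=1 prod=2 -> [13 1 9 1]
Step 6: demand=5,sold=1 ship[2->3]=1 ship[1->2]=1 ship[0->1]=1 prod=2 -> [14 1 9 1]
Step 7: demand=5,sold=1 ship[2->3]=1 ship[1->2]=1 ship[0->1]=1 prod=2 -> [15 1 9 1]
Step 8: demand=5,sold=1 ship[2->3]=1 ship[1->2]=1 ship[0->1]=1 prod=2 -> [16 1 9 1]
Step 9: demand=5,sold=1 ship[2->3]=1 ship[1->2]=1 ship[0->1]=1 prod=2 -> [17 1 9 1]
Step 10: demand=5,sold=1 ship[2->3]=1 ship[1->2]=1 ship[0->1]=1 prod=2 -> [18 1 9 1]
Step 11: demand=5,sold=1 ship[2->3]=1 ship[1->2]=1 ship[0->1]=1 prod=2 -> [19 1 9 1]
Step 12: demand=5,sold=1 ship[2->3]=1 ship[1->2]=1 ship[0->1]=1 prod=2 -> [20 1 9 1]
First stockout at step 5

5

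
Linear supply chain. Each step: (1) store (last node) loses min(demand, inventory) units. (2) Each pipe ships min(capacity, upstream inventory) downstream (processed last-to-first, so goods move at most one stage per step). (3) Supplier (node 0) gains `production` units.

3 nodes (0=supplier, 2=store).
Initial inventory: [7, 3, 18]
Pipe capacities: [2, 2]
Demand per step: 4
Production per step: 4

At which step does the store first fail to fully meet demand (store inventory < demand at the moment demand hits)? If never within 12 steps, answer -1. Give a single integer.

Step 1: demand=4,sold=4 ship[1->2]=2 ship[0->1]=2 prod=4 -> [9 3 16]
Step 2: demand=4,sold=4 ship[1->2]=2 ship[0->1]=2 prod=4 -> [11 3 14]
Step 3: demand=4,sold=4 ship[1->2]=2 ship[0->1]=2 prod=4 -> [13 3 12]
Step 4: demand=4,sold=4 ship[1->2]=2 ship[0->1]=2 prod=4 -> [15 3 10]
Step 5: demand=4,sold=4 ship[1->2]=2 ship[0->1]=2 prod=4 -> [17 3 8]
Step 6: demand=4,sold=4 ship[1->2]=2 ship[0->1]=2 prod=4 -> [19 3 6]
Step 7: demand=4,sold=4 ship[1->2]=2 ship[0->1]=2 prod=4 -> [21 3 4]
Step 8: demand=4,sold=4 ship[1->2]=2 ship[0->1]=2 prod=4 -> [23 3 2]
Step 9: demand=4,sold=2 ship[1->2]=2 ship[0->1]=2 prod=4 -> [25 3 2]
Step 10: demand=4,sold=2 ship[1->2]=2 ship[0->1]=2 prod=4 -> [27 3 2]
Step 11: demand=4,sold=2 ship[1->2]=2 ship[0->1]=2 prod=4 -> [29 3 2]
Step 12: demand=4,sold=2 ship[1->2]=2 ship[0->1]=2 prod=4 -> [31 3 2]
First stockout at step 9

9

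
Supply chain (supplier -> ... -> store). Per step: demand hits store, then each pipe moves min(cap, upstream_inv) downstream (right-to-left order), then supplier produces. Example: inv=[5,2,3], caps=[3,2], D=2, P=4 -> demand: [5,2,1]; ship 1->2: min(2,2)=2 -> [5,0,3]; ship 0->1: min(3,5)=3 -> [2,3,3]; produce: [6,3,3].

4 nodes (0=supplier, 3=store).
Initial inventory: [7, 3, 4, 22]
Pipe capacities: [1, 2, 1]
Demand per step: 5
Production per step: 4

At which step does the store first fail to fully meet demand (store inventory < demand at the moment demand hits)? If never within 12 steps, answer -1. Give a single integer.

Step 1: demand=5,sold=5 ship[2->3]=1 ship[1->2]=2 ship[0->1]=1 prod=4 -> [10 2 5 18]
Step 2: demand=5,sold=5 ship[2->3]=1 ship[1->2]=2 ship[0->1]=1 prod=4 -> [13 1 6 14]
Step 3: demand=5,sold=5 ship[2->3]=1 ship[1->2]=1 ship[0->1]=1 prod=4 -> [16 1 6 10]
Step 4: demand=5,sold=5 ship[2->3]=1 ship[1->2]=1 ship[0->1]=1 prod=4 -> [19 1 6 6]
Step 5: demand=5,sold=5 ship[2->3]=1 ship[1->2]=1 ship[0->1]=1 prod=4 -> [22 1 6 2]
Step 6: demand=5,sold=2 ship[2->3]=1 ship[1->2]=1 ship[0->1]=1 prod=4 -> [25 1 6 1]
Step 7: demand=5,sold=1 ship[2->3]=1 ship[1->2]=1 ship[0->1]=1 prod=4 -> [28 1 6 1]
Step 8: demand=5,sold=1 ship[2->3]=1 ship[1->2]=1 ship[0->1]=1 prod=4 -> [31 1 6 1]
Step 9: demand=5,sold=1 ship[2->3]=1 ship[1->2]=1 ship[0->1]=1 prod=4 -> [34 1 6 1]
Step 10: demand=5,sold=1 ship[2->3]=1 ship[1->2]=1 ship[0->1]=1 prod=4 -> [37 1 6 1]
Step 11: demand=5,sold=1 ship[2->3]=1 ship[1->2]=1 ship[0->1]=1 prod=4 -> [40 1 6 1]
Step 12: demand=5,sold=1 ship[2->3]=1 ship[1->2]=1 ship[0->1]=1 prod=4 -> [43 1 6 1]
First stockout at step 6

6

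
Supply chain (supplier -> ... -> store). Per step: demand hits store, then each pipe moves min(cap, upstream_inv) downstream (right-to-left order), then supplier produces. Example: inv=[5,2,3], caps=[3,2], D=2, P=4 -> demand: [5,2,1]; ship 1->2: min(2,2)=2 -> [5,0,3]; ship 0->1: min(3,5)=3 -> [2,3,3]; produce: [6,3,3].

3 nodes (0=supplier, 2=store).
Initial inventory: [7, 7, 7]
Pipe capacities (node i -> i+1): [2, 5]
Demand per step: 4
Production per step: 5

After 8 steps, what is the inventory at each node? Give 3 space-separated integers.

Step 1: demand=4,sold=4 ship[1->2]=5 ship[0->1]=2 prod=5 -> inv=[10 4 8]
Step 2: demand=4,sold=4 ship[1->2]=4 ship[0->1]=2 prod=5 -> inv=[13 2 8]
Step 3: demand=4,sold=4 ship[1->2]=2 ship[0->1]=2 prod=5 -> inv=[16 2 6]
Step 4: demand=4,sold=4 ship[1->2]=2 ship[0->1]=2 prod=5 -> inv=[19 2 4]
Step 5: demand=4,sold=4 ship[1->2]=2 ship[0->1]=2 prod=5 -> inv=[22 2 2]
Step 6: demand=4,sold=2 ship[1->2]=2 ship[0->1]=2 prod=5 -> inv=[25 2 2]
Step 7: demand=4,sold=2 ship[1->2]=2 ship[0->1]=2 prod=5 -> inv=[28 2 2]
Step 8: demand=4,sold=2 ship[1->2]=2 ship[0->1]=2 prod=5 -> inv=[31 2 2]

31 2 2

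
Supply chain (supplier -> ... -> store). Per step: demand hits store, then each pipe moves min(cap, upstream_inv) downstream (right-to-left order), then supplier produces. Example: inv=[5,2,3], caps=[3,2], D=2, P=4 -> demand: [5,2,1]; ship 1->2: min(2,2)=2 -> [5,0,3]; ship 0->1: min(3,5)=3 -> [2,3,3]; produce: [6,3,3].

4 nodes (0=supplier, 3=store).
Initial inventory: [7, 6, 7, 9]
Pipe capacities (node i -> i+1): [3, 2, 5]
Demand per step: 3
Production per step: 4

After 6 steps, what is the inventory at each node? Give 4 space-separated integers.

Step 1: demand=3,sold=3 ship[2->3]=5 ship[1->2]=2 ship[0->1]=3 prod=4 -> inv=[8 7 4 11]
Step 2: demand=3,sold=3 ship[2->3]=4 ship[1->2]=2 ship[0->1]=3 prod=4 -> inv=[9 8 2 12]
Step 3: demand=3,sold=3 ship[2->3]=2 ship[1->2]=2 ship[0->1]=3 prod=4 -> inv=[10 9 2 11]
Step 4: demand=3,sold=3 ship[2->3]=2 ship[1->2]=2 ship[0->1]=3 prod=4 -> inv=[11 10 2 10]
Step 5: demand=3,sold=3 ship[2->3]=2 ship[1->2]=2 ship[0->1]=3 prod=4 -> inv=[12 11 2 9]
Step 6: demand=3,sold=3 ship[2->3]=2 ship[1->2]=2 ship[0->1]=3 prod=4 -> inv=[13 12 2 8]

13 12 2 8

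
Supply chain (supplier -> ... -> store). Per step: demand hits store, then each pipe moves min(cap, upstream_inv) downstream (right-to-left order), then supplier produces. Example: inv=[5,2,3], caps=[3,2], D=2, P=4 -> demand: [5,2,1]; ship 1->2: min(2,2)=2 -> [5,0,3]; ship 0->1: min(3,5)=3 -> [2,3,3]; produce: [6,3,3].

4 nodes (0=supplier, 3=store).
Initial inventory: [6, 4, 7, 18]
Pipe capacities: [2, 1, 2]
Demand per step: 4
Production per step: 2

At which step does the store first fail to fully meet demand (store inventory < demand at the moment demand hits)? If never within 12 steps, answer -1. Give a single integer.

Step 1: demand=4,sold=4 ship[2->3]=2 ship[1->2]=1 ship[0->1]=2 prod=2 -> [6 5 6 16]
Step 2: demand=4,sold=4 ship[2->3]=2 ship[1->2]=1 ship[0->1]=2 prod=2 -> [6 6 5 14]
Step 3: demand=4,sold=4 ship[2->3]=2 ship[1->2]=1 ship[0->1]=2 prod=2 -> [6 7 4 12]
Step 4: demand=4,sold=4 ship[2->3]=2 ship[1->2]=1 ship[0->1]=2 prod=2 -> [6 8 3 10]
Step 5: demand=4,sold=4 ship[2->3]=2 ship[1->2]=1 ship[0->1]=2 prod=2 -> [6 9 2 8]
Step 6: demand=4,sold=4 ship[2->3]=2 ship[1->2]=1 ship[0->1]=2 prod=2 -> [6 10 1 6]
Step 7: demand=4,sold=4 ship[2->3]=1 ship[1->2]=1 ship[0->1]=2 prod=2 -> [6 11 1 3]
Step 8: demand=4,sold=3 ship[2->3]=1 ship[1->2]=1 ship[0->1]=2 prod=2 -> [6 12 1 1]
Step 9: demand=4,sold=1 ship[2->3]=1 ship[1->2]=1 ship[0->1]=2 prod=2 -> [6 13 1 1]
Step 10: demand=4,sold=1 ship[2->3]=1 ship[1->2]=1 ship[0->1]=2 prod=2 -> [6 14 1 1]
Step 11: demand=4,sold=1 ship[2->3]=1 ship[1->2]=1 ship[0->1]=2 prod=2 -> [6 15 1 1]
Step 12: demand=4,sold=1 ship[2->3]=1 ship[1->2]=1 ship[0->1]=2 prod=2 -> [6 16 1 1]
First stockout at step 8

8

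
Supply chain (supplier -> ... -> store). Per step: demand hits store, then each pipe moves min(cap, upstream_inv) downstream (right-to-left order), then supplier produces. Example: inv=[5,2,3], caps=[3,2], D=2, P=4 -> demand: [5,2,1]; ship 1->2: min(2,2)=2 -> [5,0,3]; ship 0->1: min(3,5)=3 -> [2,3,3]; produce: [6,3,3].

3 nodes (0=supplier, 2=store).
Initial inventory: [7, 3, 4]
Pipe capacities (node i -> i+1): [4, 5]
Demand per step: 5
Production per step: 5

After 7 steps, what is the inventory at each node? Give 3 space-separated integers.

Step 1: demand=5,sold=4 ship[1->2]=3 ship[0->1]=4 prod=5 -> inv=[8 4 3]
Step 2: demand=5,sold=3 ship[1->2]=4 ship[0->1]=4 prod=5 -> inv=[9 4 4]
Step 3: demand=5,sold=4 ship[1->2]=4 ship[0->1]=4 prod=5 -> inv=[10 4 4]
Step 4: demand=5,sold=4 ship[1->2]=4 ship[0->1]=4 prod=5 -> inv=[11 4 4]
Step 5: demand=5,sold=4 ship[1->2]=4 ship[0->1]=4 prod=5 -> inv=[12 4 4]
Step 6: demand=5,sold=4 ship[1->2]=4 ship[0->1]=4 prod=5 -> inv=[13 4 4]
Step 7: demand=5,sold=4 ship[1->2]=4 ship[0->1]=4 prod=5 -> inv=[14 4 4]

14 4 4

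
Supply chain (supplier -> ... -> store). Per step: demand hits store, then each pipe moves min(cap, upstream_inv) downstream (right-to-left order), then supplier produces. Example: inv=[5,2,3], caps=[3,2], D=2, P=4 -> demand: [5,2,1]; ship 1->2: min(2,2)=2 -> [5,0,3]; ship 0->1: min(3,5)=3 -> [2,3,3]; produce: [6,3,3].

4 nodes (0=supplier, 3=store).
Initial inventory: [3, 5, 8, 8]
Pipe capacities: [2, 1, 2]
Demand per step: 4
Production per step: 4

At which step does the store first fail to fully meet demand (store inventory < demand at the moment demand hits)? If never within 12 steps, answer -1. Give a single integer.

Step 1: demand=4,sold=4 ship[2->3]=2 ship[1->2]=1 ship[0->1]=2 prod=4 -> [5 6 7 6]
Step 2: demand=4,sold=4 ship[2->3]=2 ship[1->2]=1 ship[0->1]=2 prod=4 -> [7 7 6 4]
Step 3: demand=4,sold=4 ship[2->3]=2 ship[1->2]=1 ship[0->1]=2 prod=4 -> [9 8 5 2]
Step 4: demand=4,sold=2 ship[2->3]=2 ship[1->2]=1 ship[0->1]=2 prod=4 -> [11 9 4 2]
Step 5: demand=4,sold=2 ship[2->3]=2 ship[1->2]=1 ship[0->1]=2 prod=4 -> [13 10 3 2]
Step 6: demand=4,sold=2 ship[2->3]=2 ship[1->2]=1 ship[0->1]=2 prod=4 -> [15 11 2 2]
Step 7: demand=4,sold=2 ship[2->3]=2 ship[1->2]=1 ship[0->1]=2 prod=4 -> [17 12 1 2]
Step 8: demand=4,sold=2 ship[2->3]=1 ship[1->2]=1 ship[0->1]=2 prod=4 -> [19 13 1 1]
Step 9: demand=4,sold=1 ship[2->3]=1 ship[1->2]=1 ship[0->1]=2 prod=4 -> [21 14 1 1]
Step 10: demand=4,sold=1 ship[2->3]=1 ship[1->2]=1 ship[0->1]=2 prod=4 -> [23 15 1 1]
Step 11: demand=4,sold=1 ship[2->3]=1 ship[1->2]=1 ship[0->1]=2 prod=4 -> [25 16 1 1]
Step 12: demand=4,sold=1 ship[2->3]=1 ship[1->2]=1 ship[0->1]=2 prod=4 -> [27 17 1 1]
First stockout at step 4

4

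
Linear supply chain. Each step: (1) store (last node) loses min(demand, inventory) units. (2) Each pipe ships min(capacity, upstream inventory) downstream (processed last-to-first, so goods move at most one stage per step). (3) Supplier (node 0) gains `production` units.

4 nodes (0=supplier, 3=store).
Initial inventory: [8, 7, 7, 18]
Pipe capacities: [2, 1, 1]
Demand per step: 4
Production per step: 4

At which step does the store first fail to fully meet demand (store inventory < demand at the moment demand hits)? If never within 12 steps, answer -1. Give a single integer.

Step 1: demand=4,sold=4 ship[2->3]=1 ship[1->2]=1 ship[0->1]=2 prod=4 -> [10 8 7 15]
Step 2: demand=4,sold=4 ship[2->3]=1 ship[1->2]=1 ship[0->1]=2 prod=4 -> [12 9 7 12]
Step 3: demand=4,sold=4 ship[2->3]=1 ship[1->2]=1 ship[0->1]=2 prod=4 -> [14 10 7 9]
Step 4: demand=4,sold=4 ship[2->3]=1 ship[1->2]=1 ship[0->1]=2 prod=4 -> [16 11 7 6]
Step 5: demand=4,sold=4 ship[2->3]=1 ship[1->2]=1 ship[0->1]=2 prod=4 -> [18 12 7 3]
Step 6: demand=4,sold=3 ship[2->3]=1 ship[1->2]=1 ship[0->1]=2 prod=4 -> [20 13 7 1]
Step 7: demand=4,sold=1 ship[2->3]=1 ship[1->2]=1 ship[0->1]=2 prod=4 -> [22 14 7 1]
Step 8: demand=4,sold=1 ship[2->3]=1 ship[1->2]=1 ship[0->1]=2 prod=4 -> [24 15 7 1]
Step 9: demand=4,sold=1 ship[2->3]=1 ship[1->2]=1 ship[0->1]=2 prod=4 -> [26 16 7 1]
Step 10: demand=4,sold=1 ship[2->3]=1 ship[1->2]=1 ship[0->1]=2 prod=4 -> [28 17 7 1]
Step 11: demand=4,sold=1 ship[2->3]=1 ship[1->2]=1 ship[0->1]=2 prod=4 -> [30 18 7 1]
Step 12: demand=4,sold=1 ship[2->3]=1 ship[1->2]=1 ship[0->1]=2 prod=4 -> [32 19 7 1]
First stockout at step 6

6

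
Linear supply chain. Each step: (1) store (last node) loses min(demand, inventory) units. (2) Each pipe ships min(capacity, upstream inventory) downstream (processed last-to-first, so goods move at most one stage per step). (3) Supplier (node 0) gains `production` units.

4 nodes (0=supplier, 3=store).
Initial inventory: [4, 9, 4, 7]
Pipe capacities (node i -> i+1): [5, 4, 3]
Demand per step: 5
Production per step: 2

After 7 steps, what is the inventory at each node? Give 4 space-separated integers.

Step 1: demand=5,sold=5 ship[2->3]=3 ship[1->2]=4 ship[0->1]=4 prod=2 -> inv=[2 9 5 5]
Step 2: demand=5,sold=5 ship[2->3]=3 ship[1->2]=4 ship[0->1]=2 prod=2 -> inv=[2 7 6 3]
Step 3: demand=5,sold=3 ship[2->3]=3 ship[1->2]=4 ship[0->1]=2 prod=2 -> inv=[2 5 7 3]
Step 4: demand=5,sold=3 ship[2->3]=3 ship[1->2]=4 ship[0->1]=2 prod=2 -> inv=[2 3 8 3]
Step 5: demand=5,sold=3 ship[2->3]=3 ship[1->2]=3 ship[0->1]=2 prod=2 -> inv=[2 2 8 3]
Step 6: demand=5,sold=3 ship[2->3]=3 ship[1->2]=2 ship[0->1]=2 prod=2 -> inv=[2 2 7 3]
Step 7: demand=5,sold=3 ship[2->3]=3 ship[1->2]=2 ship[0->1]=2 prod=2 -> inv=[2 2 6 3]

2 2 6 3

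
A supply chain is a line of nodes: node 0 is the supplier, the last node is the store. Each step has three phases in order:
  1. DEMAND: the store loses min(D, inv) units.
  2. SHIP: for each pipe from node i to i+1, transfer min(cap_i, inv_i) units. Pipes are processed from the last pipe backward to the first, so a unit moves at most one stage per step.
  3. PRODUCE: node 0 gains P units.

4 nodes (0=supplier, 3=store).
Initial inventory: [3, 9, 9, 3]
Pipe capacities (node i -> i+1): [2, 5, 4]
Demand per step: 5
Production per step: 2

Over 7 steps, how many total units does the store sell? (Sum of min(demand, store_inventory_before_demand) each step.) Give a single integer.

Answer: 27

Derivation:
Step 1: sold=3 (running total=3) -> [3 6 10 4]
Step 2: sold=4 (running total=7) -> [3 3 11 4]
Step 3: sold=4 (running total=11) -> [3 2 10 4]
Step 4: sold=4 (running total=15) -> [3 2 8 4]
Step 5: sold=4 (running total=19) -> [3 2 6 4]
Step 6: sold=4 (running total=23) -> [3 2 4 4]
Step 7: sold=4 (running total=27) -> [3 2 2 4]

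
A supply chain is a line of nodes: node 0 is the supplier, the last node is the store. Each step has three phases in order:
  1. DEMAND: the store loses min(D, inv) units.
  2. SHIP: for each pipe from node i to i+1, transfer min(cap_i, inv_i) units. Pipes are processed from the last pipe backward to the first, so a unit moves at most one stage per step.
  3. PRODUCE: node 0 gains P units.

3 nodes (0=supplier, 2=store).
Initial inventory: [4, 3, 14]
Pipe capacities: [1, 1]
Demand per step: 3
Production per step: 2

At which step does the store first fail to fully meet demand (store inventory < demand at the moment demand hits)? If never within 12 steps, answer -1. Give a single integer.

Step 1: demand=3,sold=3 ship[1->2]=1 ship[0->1]=1 prod=2 -> [5 3 12]
Step 2: demand=3,sold=3 ship[1->2]=1 ship[0->1]=1 prod=2 -> [6 3 10]
Step 3: demand=3,sold=3 ship[1->2]=1 ship[0->1]=1 prod=2 -> [7 3 8]
Step 4: demand=3,sold=3 ship[1->2]=1 ship[0->1]=1 prod=2 -> [8 3 6]
Step 5: demand=3,sold=3 ship[1->2]=1 ship[0->1]=1 prod=2 -> [9 3 4]
Step 6: demand=3,sold=3 ship[1->2]=1 ship[0->1]=1 prod=2 -> [10 3 2]
Step 7: demand=3,sold=2 ship[1->2]=1 ship[0->1]=1 prod=2 -> [11 3 1]
Step 8: demand=3,sold=1 ship[1->2]=1 ship[0->1]=1 prod=2 -> [12 3 1]
Step 9: demand=3,sold=1 ship[1->2]=1 ship[0->1]=1 prod=2 -> [13 3 1]
Step 10: demand=3,sold=1 ship[1->2]=1 ship[0->1]=1 prod=2 -> [14 3 1]
Step 11: demand=3,sold=1 ship[1->2]=1 ship[0->1]=1 prod=2 -> [15 3 1]
Step 12: demand=3,sold=1 ship[1->2]=1 ship[0->1]=1 prod=2 -> [16 3 1]
First stockout at step 7

7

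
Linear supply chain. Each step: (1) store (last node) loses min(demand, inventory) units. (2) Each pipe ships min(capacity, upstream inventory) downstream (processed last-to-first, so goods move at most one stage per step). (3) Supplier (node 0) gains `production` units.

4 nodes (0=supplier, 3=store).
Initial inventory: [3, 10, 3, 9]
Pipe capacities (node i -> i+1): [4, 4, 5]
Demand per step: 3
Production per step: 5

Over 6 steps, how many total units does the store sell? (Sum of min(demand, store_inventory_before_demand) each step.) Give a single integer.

Answer: 18

Derivation:
Step 1: sold=3 (running total=3) -> [5 9 4 9]
Step 2: sold=3 (running total=6) -> [6 9 4 10]
Step 3: sold=3 (running total=9) -> [7 9 4 11]
Step 4: sold=3 (running total=12) -> [8 9 4 12]
Step 5: sold=3 (running total=15) -> [9 9 4 13]
Step 6: sold=3 (running total=18) -> [10 9 4 14]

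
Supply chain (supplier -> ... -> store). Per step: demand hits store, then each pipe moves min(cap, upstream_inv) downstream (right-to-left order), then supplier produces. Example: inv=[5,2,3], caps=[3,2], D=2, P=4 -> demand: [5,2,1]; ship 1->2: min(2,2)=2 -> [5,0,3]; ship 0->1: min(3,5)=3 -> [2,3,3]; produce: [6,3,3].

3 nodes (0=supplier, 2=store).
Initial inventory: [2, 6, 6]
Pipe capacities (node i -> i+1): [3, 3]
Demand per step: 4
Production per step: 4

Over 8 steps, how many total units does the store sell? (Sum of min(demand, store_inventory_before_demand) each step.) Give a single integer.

Answer: 27

Derivation:
Step 1: sold=4 (running total=4) -> [4 5 5]
Step 2: sold=4 (running total=8) -> [5 5 4]
Step 3: sold=4 (running total=12) -> [6 5 3]
Step 4: sold=3 (running total=15) -> [7 5 3]
Step 5: sold=3 (running total=18) -> [8 5 3]
Step 6: sold=3 (running total=21) -> [9 5 3]
Step 7: sold=3 (running total=24) -> [10 5 3]
Step 8: sold=3 (running total=27) -> [11 5 3]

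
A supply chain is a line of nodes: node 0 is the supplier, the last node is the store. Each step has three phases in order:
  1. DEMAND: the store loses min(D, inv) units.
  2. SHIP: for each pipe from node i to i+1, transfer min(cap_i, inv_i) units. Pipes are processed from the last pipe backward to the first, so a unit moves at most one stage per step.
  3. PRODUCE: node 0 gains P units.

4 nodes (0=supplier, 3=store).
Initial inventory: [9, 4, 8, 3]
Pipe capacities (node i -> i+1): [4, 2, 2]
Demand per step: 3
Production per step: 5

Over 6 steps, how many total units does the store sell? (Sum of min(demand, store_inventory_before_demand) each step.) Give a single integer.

Step 1: sold=3 (running total=3) -> [10 6 8 2]
Step 2: sold=2 (running total=5) -> [11 8 8 2]
Step 3: sold=2 (running total=7) -> [12 10 8 2]
Step 4: sold=2 (running total=9) -> [13 12 8 2]
Step 5: sold=2 (running total=11) -> [14 14 8 2]
Step 6: sold=2 (running total=13) -> [15 16 8 2]

Answer: 13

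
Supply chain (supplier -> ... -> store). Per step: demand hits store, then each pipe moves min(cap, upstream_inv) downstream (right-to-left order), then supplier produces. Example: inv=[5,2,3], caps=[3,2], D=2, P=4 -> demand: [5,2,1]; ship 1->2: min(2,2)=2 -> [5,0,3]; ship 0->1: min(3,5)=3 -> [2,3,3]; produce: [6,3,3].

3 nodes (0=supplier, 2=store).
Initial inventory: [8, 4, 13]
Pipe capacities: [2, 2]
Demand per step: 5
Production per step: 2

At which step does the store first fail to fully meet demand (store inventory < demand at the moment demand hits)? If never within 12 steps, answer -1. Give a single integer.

Step 1: demand=5,sold=5 ship[1->2]=2 ship[0->1]=2 prod=2 -> [8 4 10]
Step 2: demand=5,sold=5 ship[1->2]=2 ship[0->1]=2 prod=2 -> [8 4 7]
Step 3: demand=5,sold=5 ship[1->2]=2 ship[0->1]=2 prod=2 -> [8 4 4]
Step 4: demand=5,sold=4 ship[1->2]=2 ship[0->1]=2 prod=2 -> [8 4 2]
Step 5: demand=5,sold=2 ship[1->2]=2 ship[0->1]=2 prod=2 -> [8 4 2]
Step 6: demand=5,sold=2 ship[1->2]=2 ship[0->1]=2 prod=2 -> [8 4 2]
Step 7: demand=5,sold=2 ship[1->2]=2 ship[0->1]=2 prod=2 -> [8 4 2]
Step 8: demand=5,sold=2 ship[1->2]=2 ship[0->1]=2 prod=2 -> [8 4 2]
Step 9: demand=5,sold=2 ship[1->2]=2 ship[0->1]=2 prod=2 -> [8 4 2]
Step 10: demand=5,sold=2 ship[1->2]=2 ship[0->1]=2 prod=2 -> [8 4 2]
Step 11: demand=5,sold=2 ship[1->2]=2 ship[0->1]=2 prod=2 -> [8 4 2]
Step 12: demand=5,sold=2 ship[1->2]=2 ship[0->1]=2 prod=2 -> [8 4 2]
First stockout at step 4

4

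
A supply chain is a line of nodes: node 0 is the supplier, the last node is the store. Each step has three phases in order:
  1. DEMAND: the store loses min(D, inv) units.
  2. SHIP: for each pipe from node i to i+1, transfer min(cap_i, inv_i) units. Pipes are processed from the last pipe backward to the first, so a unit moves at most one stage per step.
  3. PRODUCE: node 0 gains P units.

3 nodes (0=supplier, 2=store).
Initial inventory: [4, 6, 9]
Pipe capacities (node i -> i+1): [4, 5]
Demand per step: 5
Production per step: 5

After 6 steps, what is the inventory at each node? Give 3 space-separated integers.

Step 1: demand=5,sold=5 ship[1->2]=5 ship[0->1]=4 prod=5 -> inv=[5 5 9]
Step 2: demand=5,sold=5 ship[1->2]=5 ship[0->1]=4 prod=5 -> inv=[6 4 9]
Step 3: demand=5,sold=5 ship[1->2]=4 ship[0->1]=4 prod=5 -> inv=[7 4 8]
Step 4: demand=5,sold=5 ship[1->2]=4 ship[0->1]=4 prod=5 -> inv=[8 4 7]
Step 5: demand=5,sold=5 ship[1->2]=4 ship[0->1]=4 prod=5 -> inv=[9 4 6]
Step 6: demand=5,sold=5 ship[1->2]=4 ship[0->1]=4 prod=5 -> inv=[10 4 5]

10 4 5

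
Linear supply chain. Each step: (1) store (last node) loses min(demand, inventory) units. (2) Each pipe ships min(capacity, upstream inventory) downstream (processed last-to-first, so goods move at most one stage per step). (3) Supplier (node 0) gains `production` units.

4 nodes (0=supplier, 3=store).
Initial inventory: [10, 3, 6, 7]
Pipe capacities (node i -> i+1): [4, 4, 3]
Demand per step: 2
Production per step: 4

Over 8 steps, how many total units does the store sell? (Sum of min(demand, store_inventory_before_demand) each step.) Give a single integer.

Answer: 16

Derivation:
Step 1: sold=2 (running total=2) -> [10 4 6 8]
Step 2: sold=2 (running total=4) -> [10 4 7 9]
Step 3: sold=2 (running total=6) -> [10 4 8 10]
Step 4: sold=2 (running total=8) -> [10 4 9 11]
Step 5: sold=2 (running total=10) -> [10 4 10 12]
Step 6: sold=2 (running total=12) -> [10 4 11 13]
Step 7: sold=2 (running total=14) -> [10 4 12 14]
Step 8: sold=2 (running total=16) -> [10 4 13 15]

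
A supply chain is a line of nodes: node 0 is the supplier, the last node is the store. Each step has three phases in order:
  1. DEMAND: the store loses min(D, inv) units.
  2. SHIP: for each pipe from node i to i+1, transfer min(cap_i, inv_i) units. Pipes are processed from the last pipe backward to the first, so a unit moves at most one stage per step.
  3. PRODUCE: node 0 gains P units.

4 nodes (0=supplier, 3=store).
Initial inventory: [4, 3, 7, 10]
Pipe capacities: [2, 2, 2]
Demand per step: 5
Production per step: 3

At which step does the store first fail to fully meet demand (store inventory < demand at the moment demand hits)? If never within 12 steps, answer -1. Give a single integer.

Step 1: demand=5,sold=5 ship[2->3]=2 ship[1->2]=2 ship[0->1]=2 prod=3 -> [5 3 7 7]
Step 2: demand=5,sold=5 ship[2->3]=2 ship[1->2]=2 ship[0->1]=2 prod=3 -> [6 3 7 4]
Step 3: demand=5,sold=4 ship[2->3]=2 ship[1->2]=2 ship[0->1]=2 prod=3 -> [7 3 7 2]
Step 4: demand=5,sold=2 ship[2->3]=2 ship[1->2]=2 ship[0->1]=2 prod=3 -> [8 3 7 2]
Step 5: demand=5,sold=2 ship[2->3]=2 ship[1->2]=2 ship[0->1]=2 prod=3 -> [9 3 7 2]
Step 6: demand=5,sold=2 ship[2->3]=2 ship[1->2]=2 ship[0->1]=2 prod=3 -> [10 3 7 2]
Step 7: demand=5,sold=2 ship[2->3]=2 ship[1->2]=2 ship[0->1]=2 prod=3 -> [11 3 7 2]
Step 8: demand=5,sold=2 ship[2->3]=2 ship[1->2]=2 ship[0->1]=2 prod=3 -> [12 3 7 2]
Step 9: demand=5,sold=2 ship[2->3]=2 ship[1->2]=2 ship[0->1]=2 prod=3 -> [13 3 7 2]
Step 10: demand=5,sold=2 ship[2->3]=2 ship[1->2]=2 ship[0->1]=2 prod=3 -> [14 3 7 2]
Step 11: demand=5,sold=2 ship[2->3]=2 ship[1->2]=2 ship[0->1]=2 prod=3 -> [15 3 7 2]
Step 12: demand=5,sold=2 ship[2->3]=2 ship[1->2]=2 ship[0->1]=2 prod=3 -> [16 3 7 2]
First stockout at step 3

3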